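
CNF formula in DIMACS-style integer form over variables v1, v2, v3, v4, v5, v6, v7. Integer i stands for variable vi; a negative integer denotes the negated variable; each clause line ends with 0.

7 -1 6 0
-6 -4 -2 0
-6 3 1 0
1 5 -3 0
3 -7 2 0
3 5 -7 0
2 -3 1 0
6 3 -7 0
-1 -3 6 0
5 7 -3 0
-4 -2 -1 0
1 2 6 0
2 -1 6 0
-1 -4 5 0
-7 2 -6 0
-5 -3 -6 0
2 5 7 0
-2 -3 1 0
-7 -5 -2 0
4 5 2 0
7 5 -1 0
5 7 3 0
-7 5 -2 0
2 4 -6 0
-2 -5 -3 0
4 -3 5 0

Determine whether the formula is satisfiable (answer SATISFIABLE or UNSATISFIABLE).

Set v1 = True and propagate.
Set v2 = False and propagate.
  then v6 is forced to True.
  then v7 is forced to False.
  then v5 is forced to True.
  then v3 is forced to False.
  then v4 is forced to True.
Every clause has at least one true literal under this assignment.
So v1=1  v2=0  v3=0  v4=1  v5=1  v6=1  v7=0 is a satisfying assignment.

SATISFIABLE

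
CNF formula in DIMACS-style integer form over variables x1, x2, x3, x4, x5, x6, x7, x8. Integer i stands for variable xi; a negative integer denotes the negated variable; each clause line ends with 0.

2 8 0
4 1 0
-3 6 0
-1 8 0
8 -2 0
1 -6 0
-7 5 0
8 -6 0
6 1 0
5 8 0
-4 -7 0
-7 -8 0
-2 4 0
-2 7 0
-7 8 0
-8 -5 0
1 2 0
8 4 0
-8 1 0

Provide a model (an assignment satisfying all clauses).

x1=True, x2=False, x3=False, x4=False, x5=False, x6=False, x7=False, x8=True

Pure literal: x3 appears only negated; assign x3 = False.
Set x1 = True and propagate.
  then x8 is forced to True.
  then x7 is forced to False.
  then x2 is forced to False.
  then x5 is forced to False.
x4, x6 are now unconstrained; take x4 = False, x6 = False.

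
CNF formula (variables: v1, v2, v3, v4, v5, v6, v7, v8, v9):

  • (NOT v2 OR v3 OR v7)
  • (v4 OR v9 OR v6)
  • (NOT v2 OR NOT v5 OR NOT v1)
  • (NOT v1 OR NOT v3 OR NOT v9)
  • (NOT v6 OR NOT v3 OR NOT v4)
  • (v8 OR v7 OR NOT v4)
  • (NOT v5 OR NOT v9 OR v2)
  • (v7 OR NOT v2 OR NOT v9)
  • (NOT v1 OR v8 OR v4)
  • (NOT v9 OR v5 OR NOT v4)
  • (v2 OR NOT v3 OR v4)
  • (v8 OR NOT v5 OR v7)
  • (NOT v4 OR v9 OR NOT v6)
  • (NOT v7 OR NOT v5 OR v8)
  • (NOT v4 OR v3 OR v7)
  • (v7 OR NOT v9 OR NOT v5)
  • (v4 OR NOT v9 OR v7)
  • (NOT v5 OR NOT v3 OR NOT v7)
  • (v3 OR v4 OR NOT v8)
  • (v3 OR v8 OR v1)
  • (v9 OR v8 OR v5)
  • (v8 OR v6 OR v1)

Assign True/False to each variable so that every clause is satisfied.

v1=T, v2=T, v3=F, v4=T, v5=F, v6=F, v7=T, v8=T, v9=F

Try v1 = True.
Set v2 = True and propagate.
  then v5 is forced to False.
Set v3 = False and propagate.
  then v7 is forced to True.
For the remaining variables, v4 = True, v6 = False, v8 = True, v9 = False works.
Check each clause:
  1. (NOT v2 OR v3 OR v7) — v7 is true.
  2. (v9 OR v4 OR v6) — v4 is true.
  3. (NOT v1 OR NOT v2 OR NOT v5) — NOT v5 is true.
  4. (NOT v9 OR NOT v3 OR NOT v1) — NOT v3 is true.
  5. (NOT v4 OR NOT v3 OR NOT v6) — NOT v6 is true.
  6. (v8 OR v7 OR NOT v4) — v8 is true.
  7. (NOT v9 OR v2 OR NOT v5) — v2 is true.
  8. (NOT v2 OR v7 OR NOT v9) — NOT v9 is true.
  9. (v8 OR v4 OR NOT v1) — v8 is true.
  10. (NOT v9 OR v5 OR NOT v4) — NOT v9 is true.
  11. (NOT v3 OR v4 OR v2) — v2 is true.
  12. (NOT v5 OR v8 OR v7) — v8 is true.
  13. (NOT v4 OR v9 OR NOT v6) — NOT v6 is true.
  14. (NOT v5 OR NOT v7 OR v8) — v8 is true.
  15. (v7 OR v3 OR NOT v4) — v7 is true.
  16. (NOT v9 OR v7 OR NOT v5) — NOT v5 is true.
  17. (v4 OR v7 OR NOT v9) — v4 is true.
  18. (NOT v5 OR NOT v7 OR NOT v3) — NOT v5 is true.
  19. (NOT v8 OR v4 OR v3) — v4 is true.
  20. (v3 OR v1 OR v8) — v8 is true.
  21. (v5 OR v9 OR v8) — v8 is true.
  22. (v6 OR v8 OR v1) — v8 is true.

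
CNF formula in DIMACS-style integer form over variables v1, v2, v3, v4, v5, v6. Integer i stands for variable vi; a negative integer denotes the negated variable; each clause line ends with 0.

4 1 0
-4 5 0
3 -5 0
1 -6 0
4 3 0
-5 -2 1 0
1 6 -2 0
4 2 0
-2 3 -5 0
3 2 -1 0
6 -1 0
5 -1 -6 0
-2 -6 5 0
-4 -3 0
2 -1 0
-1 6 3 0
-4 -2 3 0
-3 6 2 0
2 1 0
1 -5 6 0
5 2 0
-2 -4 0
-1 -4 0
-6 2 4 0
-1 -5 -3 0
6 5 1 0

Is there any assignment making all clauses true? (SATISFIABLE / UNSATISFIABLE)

UNSATISFIABLE

v1 = True:
  propagation gives v6=True, v5=True, v3=True; an empty clause results — contradiction.
v1 = False:
  propagation gives v4=True, v5=True, v3=True; an empty clause results — contradiction.
Every branch closes, so no satisfying assignment exists.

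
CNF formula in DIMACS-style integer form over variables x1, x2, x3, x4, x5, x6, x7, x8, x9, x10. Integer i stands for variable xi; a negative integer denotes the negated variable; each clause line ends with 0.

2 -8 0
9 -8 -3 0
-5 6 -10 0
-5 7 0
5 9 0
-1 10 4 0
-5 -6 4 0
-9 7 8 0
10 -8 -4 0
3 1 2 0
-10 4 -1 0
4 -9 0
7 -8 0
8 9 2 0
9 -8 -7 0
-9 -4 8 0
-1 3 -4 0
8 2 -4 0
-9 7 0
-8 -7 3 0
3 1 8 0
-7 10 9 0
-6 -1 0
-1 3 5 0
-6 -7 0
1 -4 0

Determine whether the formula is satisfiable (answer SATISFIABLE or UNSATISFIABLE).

SATISFIABLE

Pure literal: x2 appears only positively; assign x2 = True.
Set x1 = True and propagate.
  then x6 is forced to False.
The remaining clauses are satisfied by x3 = True, x4 = True, x5 = False, x7 = True, x8 = True, x9 = True, x10 = True.
So x1=True, x2=True, x3=True, x4=True, x5=False, x6=False, x7=True, x8=True, x9=True, x10=True is a satisfying assignment.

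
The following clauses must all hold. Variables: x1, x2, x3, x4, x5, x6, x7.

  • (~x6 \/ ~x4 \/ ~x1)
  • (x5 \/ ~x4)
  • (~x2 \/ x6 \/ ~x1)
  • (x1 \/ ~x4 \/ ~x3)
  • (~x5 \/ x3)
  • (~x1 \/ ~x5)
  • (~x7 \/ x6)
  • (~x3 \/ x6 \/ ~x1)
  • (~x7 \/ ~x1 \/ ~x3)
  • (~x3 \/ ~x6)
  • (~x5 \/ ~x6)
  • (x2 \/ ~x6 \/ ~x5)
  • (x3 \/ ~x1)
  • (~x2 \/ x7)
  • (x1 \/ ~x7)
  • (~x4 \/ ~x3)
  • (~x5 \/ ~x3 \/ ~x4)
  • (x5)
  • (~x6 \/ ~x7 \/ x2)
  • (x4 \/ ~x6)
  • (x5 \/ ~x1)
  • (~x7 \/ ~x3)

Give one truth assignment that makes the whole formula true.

x1 = F, x2 = F, x3 = T, x4 = F, x5 = T, x6 = F, x7 = F

Check each clause:
  1. (~x6 \/ ~x4 \/ ~x1) — ~x6 is true.
  2. (x5 \/ ~x4) — ~x4 is true.
  3. (x6 \/ ~x1 \/ ~x2) — ~x2 is true.
  4. (x1 \/ ~x3 \/ ~x4) — ~x4 is true.
  5. (~x5 \/ x3) — x3 is true.
  6. (~x1 \/ ~x5) — ~x1 is true.
  7. (x6 \/ ~x7) — ~x7 is true.
  8. (~x1 \/ ~x3 \/ x6) — ~x1 is true.
  9. (~x1 \/ ~x3 \/ ~x7) — ~x7 is true.
  10. (~x6 \/ ~x3) — ~x6 is true.
  11. (~x5 \/ ~x6) — ~x6 is true.
  12. (x2 \/ ~x5 \/ ~x6) — ~x6 is true.
  13. (~x1 \/ x3) — x3 is true.
  14. (~x2 \/ x7) — ~x2 is true.
  15. (~x7 \/ x1) — ~x7 is true.
  16. (~x4 \/ ~x3) — ~x4 is true.
  17. (~x5 \/ ~x3 \/ ~x4) — ~x4 is true.
  18. (x5) — x5 is true.
  19. (~x6 \/ ~x7 \/ x2) — ~x7 is true.
  20. (~x6 \/ x4) — ~x6 is true.
  21. (x5 \/ ~x1) — x5 is true.
  22. (~x7 \/ ~x3) — ~x7 is true.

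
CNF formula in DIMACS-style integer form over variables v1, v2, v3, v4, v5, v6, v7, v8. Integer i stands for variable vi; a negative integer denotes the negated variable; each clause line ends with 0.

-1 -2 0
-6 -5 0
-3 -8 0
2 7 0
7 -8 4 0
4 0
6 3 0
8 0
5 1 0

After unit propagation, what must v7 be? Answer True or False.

True

Unit clause (v4) sets v4 = True.
(v8) stands alone — v8 = True.
In (~v3 | ~v8), ~v8 is now false; ~v3 must hold, so v3 = False.
From (v3 | v6) and v3 = False: v6 = True.
(~v5 | ~v6): since v6 = True, the clause reduces to (~v5). v5 = False.
From (v1 | v5) and v5 = False: v1 = True.
In (~v1 | ~v2), ~v1 is now false; ~v2 must hold, so v2 = False.
From (v2 | v7) and v2 = False: v7 = True.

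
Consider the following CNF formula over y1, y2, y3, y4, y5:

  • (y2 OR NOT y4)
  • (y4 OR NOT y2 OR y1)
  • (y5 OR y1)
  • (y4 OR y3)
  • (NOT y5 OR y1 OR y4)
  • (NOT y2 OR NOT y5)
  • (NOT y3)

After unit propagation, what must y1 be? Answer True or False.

True

Unit clause (NOT y3) sets y3 = False.
From (y4 OR y3) and y3 = False: y4 = True.
From (y2 OR NOT y4) and y4 = True: y2 = True.
From (NOT y5 OR NOT y2) and y2 = True: y5 = False.
(y5 OR y1) with y5 = False leaves only y1, so y1 = True.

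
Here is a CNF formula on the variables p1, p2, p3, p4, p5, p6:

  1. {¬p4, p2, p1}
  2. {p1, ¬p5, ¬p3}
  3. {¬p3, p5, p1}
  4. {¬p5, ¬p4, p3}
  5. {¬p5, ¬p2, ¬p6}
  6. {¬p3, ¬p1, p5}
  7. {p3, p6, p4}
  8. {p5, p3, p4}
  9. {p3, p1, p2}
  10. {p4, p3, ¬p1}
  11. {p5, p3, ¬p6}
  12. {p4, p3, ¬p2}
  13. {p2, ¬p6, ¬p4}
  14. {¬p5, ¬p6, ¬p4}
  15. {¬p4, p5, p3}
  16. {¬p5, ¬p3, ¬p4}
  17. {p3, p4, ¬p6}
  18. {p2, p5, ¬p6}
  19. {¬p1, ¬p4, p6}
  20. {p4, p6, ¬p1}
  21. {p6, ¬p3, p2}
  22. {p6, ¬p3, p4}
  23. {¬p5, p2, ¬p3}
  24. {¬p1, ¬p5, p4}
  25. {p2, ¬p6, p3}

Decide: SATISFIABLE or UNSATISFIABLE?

p3 = True:
  p5 = True:
    propagation gives p1=True, p4=False; an empty clause results — contradiction.
  p5 = False:
    propagation gives p1=True; an empty clause results — contradiction.
p3 = False:
  p4 = True:
    propagation gives p5=False; an empty clause results — contradiction.
  p4 = False:
    propagation gives p6=True; an empty clause results — contradiction.
Every branch closes, so no satisfying assignment exists.

UNSATISFIABLE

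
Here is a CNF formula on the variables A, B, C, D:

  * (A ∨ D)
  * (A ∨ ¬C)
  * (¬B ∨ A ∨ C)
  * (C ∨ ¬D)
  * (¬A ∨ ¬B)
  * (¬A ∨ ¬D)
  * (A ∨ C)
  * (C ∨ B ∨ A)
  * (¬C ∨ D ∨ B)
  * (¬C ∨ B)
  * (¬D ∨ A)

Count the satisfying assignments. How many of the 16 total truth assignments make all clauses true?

1

The models are:
  A=1 B=0 C=0 D=0
Count: 1.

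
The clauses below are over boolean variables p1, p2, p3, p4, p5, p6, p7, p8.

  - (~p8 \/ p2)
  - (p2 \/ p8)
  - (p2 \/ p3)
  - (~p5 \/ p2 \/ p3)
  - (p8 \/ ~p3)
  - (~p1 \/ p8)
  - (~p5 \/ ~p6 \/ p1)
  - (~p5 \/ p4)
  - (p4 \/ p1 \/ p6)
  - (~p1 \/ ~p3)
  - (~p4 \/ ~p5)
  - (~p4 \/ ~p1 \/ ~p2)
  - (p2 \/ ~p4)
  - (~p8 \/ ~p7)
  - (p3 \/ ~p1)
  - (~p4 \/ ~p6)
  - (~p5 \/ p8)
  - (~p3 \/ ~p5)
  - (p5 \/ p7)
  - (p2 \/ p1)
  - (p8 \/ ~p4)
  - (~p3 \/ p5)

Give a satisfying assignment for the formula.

p1 = False  p2 = True  p3 = False  p4 = False  p5 = False  p6 = True  p7 = True  p8 = False

Check each clause:
  1. (p2 \/ ~p8) — ~p8 is true.
  2. (p8 \/ p2) — p2 is true.
  3. (p2 \/ p3) — p2 is true.
  4. (~p5 \/ p3 \/ p2) — p2 is true.
  5. (p8 \/ ~p3) — ~p3 is true.
  6. (~p1 \/ p8) — ~p1 is true.
  7. (~p5 \/ p1 \/ ~p6) — ~p5 is true.
  8. (~p5 \/ p4) — ~p5 is true.
  9. (p1 \/ p6 \/ p4) — p6 is true.
  10. (~p3 \/ ~p1) — ~p3 is true.
  11. (~p4 \/ ~p5) — ~p5 is true.
  12. (~p1 \/ ~p4 \/ ~p2) — ~p4 is true.
  13. (p2 \/ ~p4) — p2 is true.
  14. (~p7 \/ ~p8) — ~p8 is true.
  15. (~p1 \/ p3) — ~p1 is true.
  16. (~p6 \/ ~p4) — ~p4 is true.
  17. (p8 \/ ~p5) — ~p5 is true.
  18. (~p3 \/ ~p5) — ~p5 is true.
  19. (p5 \/ p7) — p7 is true.
  20. (p1 \/ p2) — p2 is true.
  21. (p8 \/ ~p4) — ~p4 is true.
  22. (~p3 \/ p5) — ~p3 is true.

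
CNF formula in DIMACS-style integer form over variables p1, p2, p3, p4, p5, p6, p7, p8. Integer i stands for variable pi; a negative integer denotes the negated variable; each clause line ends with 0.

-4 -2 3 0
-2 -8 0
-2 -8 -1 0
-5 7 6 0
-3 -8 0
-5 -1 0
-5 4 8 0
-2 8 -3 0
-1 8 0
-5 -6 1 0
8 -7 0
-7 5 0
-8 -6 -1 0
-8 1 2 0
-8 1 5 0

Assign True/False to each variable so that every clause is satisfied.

p1 = T  p2 = F  p3 = F  p4 = T  p5 = F  p6 = F  p7 = F  p8 = T

Check each clause:
  1. (~p4 | p3 | ~p2) — ~p2 is true.
  2. (~p2 | ~p8) — ~p2 is true.
  3. (~p8 | ~p1 | ~p2) — ~p2 is true.
  4. (p7 | p6 | ~p5) — ~p5 is true.
  5. (~p8 | ~p3) — ~p3 is true.
  6. (~p5 | ~p1) — ~p5 is true.
  7. (~p5 | p4 | p8) — p8 is true.
  8. (~p3 | ~p2 | p8) — p8 is true.
  9. (~p1 | p8) — p8 is true.
  10. (p1 | ~p6 | ~p5) — p1 is true.
  11. (~p7 | p8) — p8 is true.
  12. (p5 | ~p7) — ~p7 is true.
  13. (~p8 | ~p6 | ~p1) — ~p6 is true.
  14. (~p8 | p2 | p1) — p1 is true.
  15. (p1 | p5 | ~p8) — p1 is true.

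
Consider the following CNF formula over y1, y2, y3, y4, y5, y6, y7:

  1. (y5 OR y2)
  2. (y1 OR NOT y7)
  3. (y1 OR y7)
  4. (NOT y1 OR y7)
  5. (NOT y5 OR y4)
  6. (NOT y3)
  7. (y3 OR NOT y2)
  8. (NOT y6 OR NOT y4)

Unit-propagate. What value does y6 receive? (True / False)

(NOT y3) stands alone — y3 = False.
From (y3 OR NOT y2) and y3 = False: y2 = False.
(y5 OR y2): since y2 = False, the clause reduces to (y5). y5 = True.
(NOT y5 OR y4) with y5 = True leaves only y4, so y4 = True.
(NOT y6 OR NOT y4) with y4 = True leaves only NOT y6, so y6 = False.

False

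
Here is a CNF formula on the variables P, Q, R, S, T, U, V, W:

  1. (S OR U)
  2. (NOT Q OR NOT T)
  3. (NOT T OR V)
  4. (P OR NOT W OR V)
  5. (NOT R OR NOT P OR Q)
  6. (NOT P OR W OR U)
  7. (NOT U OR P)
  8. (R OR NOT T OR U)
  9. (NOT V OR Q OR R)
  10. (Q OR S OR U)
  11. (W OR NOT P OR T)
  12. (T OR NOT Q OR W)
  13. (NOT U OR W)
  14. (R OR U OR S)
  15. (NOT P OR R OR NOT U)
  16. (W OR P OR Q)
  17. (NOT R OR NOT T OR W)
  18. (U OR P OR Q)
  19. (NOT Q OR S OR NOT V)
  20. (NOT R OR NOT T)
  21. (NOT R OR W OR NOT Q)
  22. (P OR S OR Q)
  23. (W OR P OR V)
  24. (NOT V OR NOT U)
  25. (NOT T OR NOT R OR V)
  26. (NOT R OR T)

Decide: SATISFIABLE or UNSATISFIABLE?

SATISFIABLE

Pure literal: S appears only positively; assign S = True.
Set P = True and propagate.
Set Q = False and propagate.
  then R is forced to False.
  then V is forced to False.
  then T is forced to False.
  then W is forced to True.
  then U is forced to False.
So P=True, Q=False, R=False, S=True, T=False, U=False, V=False, W=True is a satisfying assignment.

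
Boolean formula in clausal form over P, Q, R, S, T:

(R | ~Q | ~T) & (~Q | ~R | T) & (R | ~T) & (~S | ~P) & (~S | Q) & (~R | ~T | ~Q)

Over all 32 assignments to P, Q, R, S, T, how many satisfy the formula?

Split on Q, then R.
  Q=1, R=1: a clause becomes empty — 0.
  Q=1, R=0: remaining (P,S,T) ∈ {(0,0,0); (0,1,0); (1,0,0)} — 3.
  Q=0, R=1: remaining (P,S,T) ∈ {(0,0,0); (0,0,1); (1,0,0); (1,0,1)} — 4.
  Q=0, R=0: remaining (P,S,T) ∈ {(0,0,0); (1,0,0)} — 2.
Total: 0 + 3 + 4 + 2 = 9.

9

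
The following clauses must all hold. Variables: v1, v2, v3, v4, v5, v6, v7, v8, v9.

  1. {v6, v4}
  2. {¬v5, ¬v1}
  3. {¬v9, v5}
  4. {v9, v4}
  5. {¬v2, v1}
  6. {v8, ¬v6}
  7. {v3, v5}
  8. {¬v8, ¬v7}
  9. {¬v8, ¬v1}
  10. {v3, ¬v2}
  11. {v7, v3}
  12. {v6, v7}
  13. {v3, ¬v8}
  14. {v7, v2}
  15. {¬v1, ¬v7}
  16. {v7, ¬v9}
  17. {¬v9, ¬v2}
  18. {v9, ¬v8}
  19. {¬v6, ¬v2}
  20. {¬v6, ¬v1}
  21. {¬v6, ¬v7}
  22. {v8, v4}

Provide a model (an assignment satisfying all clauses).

v1 = 0, v2 = 0, v3 = 1, v4 = 1, v5 = 0, v6 = 0, v7 = 1, v8 = 0, v9 = 0

Pure literal: v3 appears only positively; assign v3 = True.
v4 occurs only positively in the remaining clauses — set v4 = True.
Branch on v1: take v1 = False.
  then v2 is forced to False.
  then v7 is forced to True.
  then v8 is forced to False.
  then v6 is forced to False.
Branch on v5: take v5 = False.
  then v9 is forced to False.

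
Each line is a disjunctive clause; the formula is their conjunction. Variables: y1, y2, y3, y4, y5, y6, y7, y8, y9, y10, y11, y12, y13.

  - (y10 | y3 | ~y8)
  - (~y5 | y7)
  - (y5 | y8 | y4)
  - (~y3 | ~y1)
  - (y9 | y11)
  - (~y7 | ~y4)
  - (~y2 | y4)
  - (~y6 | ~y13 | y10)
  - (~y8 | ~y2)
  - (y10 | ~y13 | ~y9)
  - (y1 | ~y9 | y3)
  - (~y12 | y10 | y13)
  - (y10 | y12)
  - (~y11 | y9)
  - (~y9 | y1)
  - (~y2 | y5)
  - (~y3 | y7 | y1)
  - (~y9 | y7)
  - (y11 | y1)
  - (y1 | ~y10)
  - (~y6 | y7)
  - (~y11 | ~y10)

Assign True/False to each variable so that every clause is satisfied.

y1 = T, y2 = F, y3 = F, y4 = F, y5 = T, y6 = T, y7 = T, y8 = F, y9 = T, y10 = T, y11 = F, y12 = F, y13 = T

Check each clause:
  1. (~y8 | y3 | y10) — ~y8 is true.
  2. (~y5 | y7) — y7 is true.
  3. (y5 | y4 | y8) — y5 is true.
  4. (~y1 | ~y3) — ~y3 is true.
  5. (y11 | y9) — y9 is true.
  6. (~y4 | ~y7) — ~y4 is true.
  7. (~y2 | y4) — ~y2 is true.
  8. (~y6 | y10 | ~y13) — y10 is true.
  9. (~y8 | ~y2) — ~y8 is true.
  10. (~y9 | ~y13 | y10) — y10 is true.
  11. (y3 | ~y9 | y1) — y1 is true.
  12. (~y12 | y13 | y10) — y10 is true.
  13. (y10 | y12) — y10 is true.
  14. (y9 | ~y11) — y9 is true.
  15. (~y9 | y1) — y1 is true.
  16. (y5 | ~y2) — y5 is true.
  17. (y1 | y7 | ~y3) — y1 is true.
  18. (y7 | ~y9) — y7 is true.
  19. (y1 | y11) — y1 is true.
  20. (~y10 | y1) — y1 is true.
  21. (y7 | ~y6) — y7 is true.
  22. (~y11 | ~y10) — ~y11 is true.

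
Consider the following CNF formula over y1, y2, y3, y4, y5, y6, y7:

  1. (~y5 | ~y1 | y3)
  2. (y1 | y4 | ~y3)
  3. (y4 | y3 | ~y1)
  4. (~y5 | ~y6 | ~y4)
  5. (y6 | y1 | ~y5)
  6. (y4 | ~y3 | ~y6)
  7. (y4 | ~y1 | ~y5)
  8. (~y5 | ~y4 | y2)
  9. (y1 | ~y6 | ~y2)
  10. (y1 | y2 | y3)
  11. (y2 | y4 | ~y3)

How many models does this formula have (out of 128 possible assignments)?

30

Split on y1, then y4.
  y1=1, y4=1: y7 free; 9 ways for (y2,y3,y5,y6) × 2^1 = 18.
  y1=1, y4=0: remaining (y2,y3,y5,y6,y7) ∈ {(1,1,0,0,0); (1,1,0,0,1)} — 2.
  y1=0, y4=1: y7 free; 4 ways for (y2,y3,y5,y6) × 2^1 = 8.
  y1=0, y4=0: remaining (y2,y3,y5,y6,y7) ∈ {(1,0,0,0,0); (1,0,0,0,1)} — 2.
Total: 18 + 2 + 8 + 2 = 30.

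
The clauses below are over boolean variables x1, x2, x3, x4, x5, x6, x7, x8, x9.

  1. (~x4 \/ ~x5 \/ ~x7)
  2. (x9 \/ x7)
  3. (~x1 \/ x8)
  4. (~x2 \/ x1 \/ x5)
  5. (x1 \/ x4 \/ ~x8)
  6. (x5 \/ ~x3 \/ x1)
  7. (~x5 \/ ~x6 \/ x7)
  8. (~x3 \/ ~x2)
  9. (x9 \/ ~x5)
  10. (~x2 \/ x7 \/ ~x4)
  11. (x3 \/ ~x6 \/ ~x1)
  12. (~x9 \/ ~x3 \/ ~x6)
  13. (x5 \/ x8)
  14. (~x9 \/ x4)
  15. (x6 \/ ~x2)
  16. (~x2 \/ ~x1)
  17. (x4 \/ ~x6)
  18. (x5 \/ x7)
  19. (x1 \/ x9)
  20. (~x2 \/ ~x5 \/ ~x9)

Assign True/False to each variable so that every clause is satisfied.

Pure literal: x2 appears only negated; assign x2 = False.
Branch on x1: take x1 = True.
  then x8 is forced to True.
For the remaining variables, x3 = True, x4 = False, x5 = False, x6 = False, x7 = True, x9 = False works.
Every clause has at least one true literal under this assignment.

x1=T, x2=F, x3=T, x4=F, x5=F, x6=F, x7=T, x8=T, x9=F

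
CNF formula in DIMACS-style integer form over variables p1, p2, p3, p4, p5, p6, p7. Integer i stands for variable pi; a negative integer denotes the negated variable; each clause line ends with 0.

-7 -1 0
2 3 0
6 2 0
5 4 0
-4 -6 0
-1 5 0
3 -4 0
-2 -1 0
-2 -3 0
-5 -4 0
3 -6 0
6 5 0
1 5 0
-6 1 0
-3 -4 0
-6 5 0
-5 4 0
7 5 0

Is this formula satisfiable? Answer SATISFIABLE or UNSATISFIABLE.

UNSATISFIABLE

p5 = True:
  propagation gives p4=False; an empty clause results — contradiction.
p5 = False:
  propagation gives p4=True, p6=False; an empty clause results — contradiction.
Every branch closes, so no satisfying assignment exists.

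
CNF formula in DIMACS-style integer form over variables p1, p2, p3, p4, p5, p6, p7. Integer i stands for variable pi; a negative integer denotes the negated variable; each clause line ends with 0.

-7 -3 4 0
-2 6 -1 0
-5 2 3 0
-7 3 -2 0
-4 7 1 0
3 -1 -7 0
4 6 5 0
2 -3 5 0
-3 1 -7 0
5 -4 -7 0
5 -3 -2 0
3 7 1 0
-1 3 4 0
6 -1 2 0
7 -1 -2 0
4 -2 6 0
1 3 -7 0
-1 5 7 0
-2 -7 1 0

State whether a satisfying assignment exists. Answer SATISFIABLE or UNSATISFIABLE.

Pure literal: p6 appears only positively; assign p6 = True.
Set p1 = False and propagate.
Try p2 = True.
  then p7 is forced to False.
  then p4 is forced to False.
  then p3 is forced to True.
  then p5 is forced to True.
Every clause has at least one true literal under this assignment.
So p1 = False, p2 = True, p3 = True, p4 = False, p5 = True, p6 = True, p7 = False is a satisfying assignment.

SATISFIABLE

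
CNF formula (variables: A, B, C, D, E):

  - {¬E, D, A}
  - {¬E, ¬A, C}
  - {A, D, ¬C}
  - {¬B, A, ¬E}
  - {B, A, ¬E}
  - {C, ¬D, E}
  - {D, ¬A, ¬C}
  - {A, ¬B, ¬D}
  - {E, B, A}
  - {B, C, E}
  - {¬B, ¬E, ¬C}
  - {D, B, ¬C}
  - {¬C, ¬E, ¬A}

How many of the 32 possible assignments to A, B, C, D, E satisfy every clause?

4

Satisfying assignments:
  A=F B=T C=F D=F E=F
  A=T B=F C=T D=T E=F
  A=T B=T C=F D=F E=F
  A=T B=T C=T D=T E=F
That's 4 in total.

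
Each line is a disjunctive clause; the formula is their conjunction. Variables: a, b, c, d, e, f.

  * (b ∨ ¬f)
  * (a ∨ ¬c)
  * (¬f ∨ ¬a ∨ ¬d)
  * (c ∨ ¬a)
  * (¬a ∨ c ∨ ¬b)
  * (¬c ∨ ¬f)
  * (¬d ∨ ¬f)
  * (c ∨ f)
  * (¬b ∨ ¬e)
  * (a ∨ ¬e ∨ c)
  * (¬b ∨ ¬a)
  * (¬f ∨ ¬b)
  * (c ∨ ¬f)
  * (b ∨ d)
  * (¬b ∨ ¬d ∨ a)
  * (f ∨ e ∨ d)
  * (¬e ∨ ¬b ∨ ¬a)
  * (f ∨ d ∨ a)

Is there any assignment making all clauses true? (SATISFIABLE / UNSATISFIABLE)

SATISFIABLE

Set a = True and propagate.
  then c is forced to True.
  then f is forced to False.
  then b is forced to False.
  then d is forced to True.
e is now unconstrained; take e = True.
So a = T, b = F, c = T, d = T, e = T, f = F is a satisfying assignment.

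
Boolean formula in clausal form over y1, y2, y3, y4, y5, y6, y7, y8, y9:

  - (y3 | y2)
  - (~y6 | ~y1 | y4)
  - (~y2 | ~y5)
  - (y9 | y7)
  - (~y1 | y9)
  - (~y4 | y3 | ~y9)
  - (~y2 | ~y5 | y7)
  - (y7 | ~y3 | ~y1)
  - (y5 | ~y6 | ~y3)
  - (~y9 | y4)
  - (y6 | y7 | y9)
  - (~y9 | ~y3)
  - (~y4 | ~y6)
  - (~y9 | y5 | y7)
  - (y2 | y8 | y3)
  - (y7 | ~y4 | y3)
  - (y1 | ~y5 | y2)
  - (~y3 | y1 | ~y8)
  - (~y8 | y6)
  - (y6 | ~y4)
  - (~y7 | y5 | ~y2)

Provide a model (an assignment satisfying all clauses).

y1=0, y2=0, y3=1, y4=0, y5=0, y6=0, y7=1, y8=0, y9=0

Check each clause:
  1. (y2 | y3) — y3 is true.
  2. (y4 | ~y6 | ~y1) — ~y6 is true.
  3. (~y5 | ~y2) — ~y5 is true.
  4. (y7 | y9) — y7 is true.
  5. (~y1 | y9) — ~y1 is true.
  6. (~y4 | ~y9 | y3) — y3 is true.
  7. (y7 | ~y5 | ~y2) — ~y5 is true.
  8. (~y3 | y7 | ~y1) — ~y1 is true.
  9. (~y6 | ~y3 | y5) — ~y6 is true.
  10. (y4 | ~y9) — ~y9 is true.
  11. (y9 | y7 | y6) — y7 is true.
  12. (~y3 | ~y9) — ~y9 is true.
  13. (~y6 | ~y4) — ~y6 is true.
  14. (~y9 | y7 | y5) — ~y9 is true.
  15. (y3 | y2 | y8) — y3 is true.
  16. (~y4 | y7 | y3) — y3 is true.
  17. (~y5 | y1 | y2) — ~y5 is true.
  18. (~y3 | ~y8 | y1) — ~y8 is true.
  19. (~y8 | y6) — ~y8 is true.
  20. (y6 | ~y4) — ~y4 is true.
  21. (y5 | ~y2 | ~y7) — ~y2 is true.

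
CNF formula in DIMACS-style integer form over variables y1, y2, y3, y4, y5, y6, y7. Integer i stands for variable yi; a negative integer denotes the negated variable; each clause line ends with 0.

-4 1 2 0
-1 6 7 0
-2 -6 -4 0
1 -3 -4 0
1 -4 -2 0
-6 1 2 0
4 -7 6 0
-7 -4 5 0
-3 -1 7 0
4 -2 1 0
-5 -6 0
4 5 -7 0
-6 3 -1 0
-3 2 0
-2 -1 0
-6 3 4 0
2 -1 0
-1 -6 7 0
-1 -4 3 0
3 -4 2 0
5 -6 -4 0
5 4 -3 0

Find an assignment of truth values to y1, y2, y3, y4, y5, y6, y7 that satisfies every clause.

y1=0, y2=0, y3=0, y4=0, y5=0, y6=0, y7=0

Check each clause:
  1. (y2 | y1 | ~y4) — ~y4 is true.
  2. (y6 | ~y1 | y7) — ~y1 is true.
  3. (~y2 | ~y4 | ~y6) — ~y6 is true.
  4. (~y3 | y1 | ~y4) — ~y4 is true.
  5. (~y4 | y1 | ~y2) — ~y4 is true.
  6. (y2 | ~y6 | y1) — ~y6 is true.
  7. (y4 | y6 | ~y7) — ~y7 is true.
  8. (y5 | ~y4 | ~y7) — ~y7 is true.
  9. (~y3 | ~y1 | y7) — ~y3 is true.
  10. (y4 | ~y2 | y1) — ~y2 is true.
  11. (~y5 | ~y6) — ~y6 is true.
  12. (y5 | ~y7 | y4) — ~y7 is true.
  13. (~y1 | ~y6 | y3) — ~y6 is true.
  14. (y2 | ~y3) — ~y3 is true.
  15. (~y1 | ~y2) — ~y2 is true.
  16. (y4 | ~y6 | y3) — ~y6 is true.
  17. (y2 | ~y1) — ~y1 is true.
  18. (~y6 | y7 | ~y1) — ~y6 is true.
  19. (~y4 | y3 | ~y1) — ~y4 is true.
  20. (~y4 | y3 | y2) — ~y4 is true.
  21. (~y4 | ~y6 | y5) — ~y6 is true.
  22. (y4 | y5 | ~y3) — ~y3 is true.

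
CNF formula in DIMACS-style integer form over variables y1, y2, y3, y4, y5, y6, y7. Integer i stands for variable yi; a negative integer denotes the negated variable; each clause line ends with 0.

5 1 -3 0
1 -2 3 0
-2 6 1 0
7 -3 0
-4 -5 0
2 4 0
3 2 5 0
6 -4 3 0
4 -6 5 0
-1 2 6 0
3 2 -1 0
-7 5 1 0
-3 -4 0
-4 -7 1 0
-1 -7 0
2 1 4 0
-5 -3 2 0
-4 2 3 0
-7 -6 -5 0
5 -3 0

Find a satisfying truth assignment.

Set y1 = True and propagate.
  then y7 is forced to False.
  then y3 is forced to False.
  then y2 is forced to True.
The remaining clauses are satisfied by y4 = True, y5 = False, y6 = True.
Every clause has at least one true literal under this assignment.

y1=True, y2=True, y3=False, y4=True, y5=False, y6=True, y7=False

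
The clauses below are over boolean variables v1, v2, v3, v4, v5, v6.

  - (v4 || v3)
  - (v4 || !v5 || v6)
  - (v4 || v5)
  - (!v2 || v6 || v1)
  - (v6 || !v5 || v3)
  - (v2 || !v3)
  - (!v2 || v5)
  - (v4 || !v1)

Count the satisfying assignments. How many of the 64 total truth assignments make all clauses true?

12

Case analysis on v4 and v5:
  v4=T, v5=T: 7 of the 16 assignments to (v1,v2,v3,v6) work.
  v4=T, v5=F: remaining (v1,v2,v3,v6) ∈ {(F,F,F,F); (F,F,F,T); (T,F,F,F); (T,F,F,T)} — 4.
  v4=F, v5=T: remaining (v1,v2,v3,v6) ∈ {(F,T,T,T)} — 1.
  v4=F, v5=F: a clause becomes empty — 0.
Total: 7 + 4 + 1 + 0 = 12.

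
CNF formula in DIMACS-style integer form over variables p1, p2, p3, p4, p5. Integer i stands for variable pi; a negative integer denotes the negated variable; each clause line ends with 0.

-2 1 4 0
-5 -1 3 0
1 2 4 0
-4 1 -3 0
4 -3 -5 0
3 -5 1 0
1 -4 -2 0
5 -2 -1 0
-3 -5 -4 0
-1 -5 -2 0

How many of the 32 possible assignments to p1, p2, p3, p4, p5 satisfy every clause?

Satisfying assignments:
  p1=0 p2=0 p3=0 p4=1 p5=0
  p1=1 p2=0 p3=0 p4=0 p5=0
  p1=1 p2=0 p3=0 p4=1 p5=0
  p1=1 p2=0 p3=1 p4=0 p5=0
  p1=1 p2=0 p3=1 p4=1 p5=0
That's 5 in total.

5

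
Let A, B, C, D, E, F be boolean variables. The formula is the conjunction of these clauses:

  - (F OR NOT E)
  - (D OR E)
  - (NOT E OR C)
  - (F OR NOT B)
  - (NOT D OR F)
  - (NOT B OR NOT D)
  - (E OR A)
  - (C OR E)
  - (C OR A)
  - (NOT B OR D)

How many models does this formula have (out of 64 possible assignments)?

The models are:
  A=F B=F C=T D=F E=T F=T
  A=F B=F C=T D=T E=T F=T
  A=T B=F C=T D=F E=T F=T
  A=T B=F C=T D=T E=F F=T
  A=T B=F C=T D=T E=T F=T
Count: 5.

5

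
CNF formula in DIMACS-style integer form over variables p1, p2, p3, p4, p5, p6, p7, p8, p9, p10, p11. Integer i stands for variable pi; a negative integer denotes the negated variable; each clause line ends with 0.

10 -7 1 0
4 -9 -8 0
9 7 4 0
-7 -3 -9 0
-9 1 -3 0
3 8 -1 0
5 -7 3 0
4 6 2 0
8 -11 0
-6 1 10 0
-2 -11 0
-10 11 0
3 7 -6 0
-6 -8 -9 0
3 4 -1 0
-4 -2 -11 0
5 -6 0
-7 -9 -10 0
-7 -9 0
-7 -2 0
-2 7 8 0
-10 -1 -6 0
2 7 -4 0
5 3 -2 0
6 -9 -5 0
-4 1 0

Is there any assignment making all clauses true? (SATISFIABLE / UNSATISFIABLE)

SATISFIABLE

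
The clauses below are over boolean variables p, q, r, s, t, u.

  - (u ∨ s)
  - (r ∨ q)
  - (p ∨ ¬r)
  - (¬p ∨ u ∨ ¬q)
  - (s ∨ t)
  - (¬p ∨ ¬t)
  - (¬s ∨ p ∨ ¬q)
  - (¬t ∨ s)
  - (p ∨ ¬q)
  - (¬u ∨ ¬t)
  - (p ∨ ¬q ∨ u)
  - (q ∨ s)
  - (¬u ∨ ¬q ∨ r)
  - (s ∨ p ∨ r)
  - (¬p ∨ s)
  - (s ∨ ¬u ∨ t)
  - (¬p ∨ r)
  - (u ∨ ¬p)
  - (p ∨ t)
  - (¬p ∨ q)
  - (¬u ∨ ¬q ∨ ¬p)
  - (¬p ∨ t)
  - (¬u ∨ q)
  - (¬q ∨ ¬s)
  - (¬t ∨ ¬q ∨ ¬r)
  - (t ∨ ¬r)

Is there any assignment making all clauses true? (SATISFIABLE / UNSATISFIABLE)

UNSATISFIABLE

p = True:
  propagation gives t=False; an empty clause results — contradiction.
p = False:
  propagation gives r=False, q=True; an empty clause results — contradiction.
Every branch closes, so no satisfying assignment exists.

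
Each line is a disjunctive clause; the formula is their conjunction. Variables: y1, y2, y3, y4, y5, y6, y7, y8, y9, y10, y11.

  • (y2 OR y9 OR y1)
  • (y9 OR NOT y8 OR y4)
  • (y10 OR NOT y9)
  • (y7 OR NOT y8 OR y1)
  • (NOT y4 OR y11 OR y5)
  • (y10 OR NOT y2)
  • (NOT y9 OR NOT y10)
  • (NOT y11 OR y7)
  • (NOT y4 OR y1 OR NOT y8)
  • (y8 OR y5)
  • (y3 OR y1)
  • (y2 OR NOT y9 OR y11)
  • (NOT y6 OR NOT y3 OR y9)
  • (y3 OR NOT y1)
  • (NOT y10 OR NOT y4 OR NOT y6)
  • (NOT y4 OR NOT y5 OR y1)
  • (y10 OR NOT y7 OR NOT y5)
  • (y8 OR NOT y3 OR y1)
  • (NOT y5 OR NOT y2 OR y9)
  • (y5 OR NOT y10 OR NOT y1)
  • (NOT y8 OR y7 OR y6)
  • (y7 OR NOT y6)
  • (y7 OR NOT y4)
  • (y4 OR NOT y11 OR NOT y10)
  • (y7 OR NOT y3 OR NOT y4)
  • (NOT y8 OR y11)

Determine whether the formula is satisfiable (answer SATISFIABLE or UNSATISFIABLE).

SATISFIABLE

Branch on y1: take y1 = True.
  then y3 is forced to True.
For the remaining variables, y2 = False, y4 = True, y5 = False, y6 = False, y7 = True, y8 = True, y9 = False, y10 = False, y11 = True works.
So y1=1  y2=0  y3=1  y4=1  y5=0  y6=0  y7=1  y8=1  y9=0  y10=0  y11=1 is a satisfying assignment.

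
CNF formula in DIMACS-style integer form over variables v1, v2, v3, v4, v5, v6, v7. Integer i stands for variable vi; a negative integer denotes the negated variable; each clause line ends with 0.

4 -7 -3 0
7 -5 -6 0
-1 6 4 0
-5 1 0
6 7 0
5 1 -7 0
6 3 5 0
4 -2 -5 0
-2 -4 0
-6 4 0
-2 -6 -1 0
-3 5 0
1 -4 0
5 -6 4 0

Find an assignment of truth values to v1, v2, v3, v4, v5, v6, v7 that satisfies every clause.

v1=1, v2=0, v3=1, v4=1, v5=1, v6=0, v7=1

Check each clause:
  1. (v4 || !v7 || !v3) — v4 is true.
  2. (!v5 || !v6 || v7) — !v6 is true.
  3. (!v1 || v6 || v4) — v4 is true.
  4. (!v5 || v1) — v1 is true.
  5. (v6 || v7) — v7 is true.
  6. (v5 || !v7 || v1) — v1 is true.
  7. (v5 || v3 || v6) — v3 is true.
  8. (!v2 || v4 || !v5) — v4 is true.
  9. (!v4 || !v2) — !v2 is true.
  10. (v4 || !v6) — !v6 is true.
  11. (!v1 || !v2 || !v6) — !v6 is true.
  12. (!v3 || v5) — v5 is true.
  13. (v1 || !v4) — v1 is true.
  14. (!v6 || v4 || v5) — !v6 is true.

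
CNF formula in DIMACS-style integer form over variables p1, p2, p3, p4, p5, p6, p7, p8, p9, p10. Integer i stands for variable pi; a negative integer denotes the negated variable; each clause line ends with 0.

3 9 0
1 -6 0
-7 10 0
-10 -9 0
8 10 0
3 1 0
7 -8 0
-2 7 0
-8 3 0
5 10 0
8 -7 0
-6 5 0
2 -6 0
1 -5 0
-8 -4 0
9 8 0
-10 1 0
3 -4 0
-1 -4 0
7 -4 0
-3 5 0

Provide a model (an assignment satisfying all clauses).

p1=T  p2=F  p3=T  p4=F  p5=T  p6=F  p7=T  p8=T  p9=F  p10=T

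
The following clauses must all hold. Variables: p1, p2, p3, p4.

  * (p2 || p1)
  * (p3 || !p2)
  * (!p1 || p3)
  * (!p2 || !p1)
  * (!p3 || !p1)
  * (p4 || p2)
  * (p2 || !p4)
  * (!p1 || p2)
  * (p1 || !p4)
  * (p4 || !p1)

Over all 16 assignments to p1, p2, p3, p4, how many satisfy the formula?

1

The models are:
  p1=0 p2=1 p3=1 p4=0
That's 1 in total.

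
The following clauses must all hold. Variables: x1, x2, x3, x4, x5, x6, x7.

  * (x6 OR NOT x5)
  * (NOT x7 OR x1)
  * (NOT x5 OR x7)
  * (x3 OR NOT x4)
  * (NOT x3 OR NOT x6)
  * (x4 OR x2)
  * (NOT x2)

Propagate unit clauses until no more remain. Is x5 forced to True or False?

False

Unit clause (NOT x2) sets x2 = False.
In (x2 OR x4), x2 is now false; x4 must hold, so x4 = True.
In (x3 OR NOT x4), NOT x4 is now false; x3 must hold, so x3 = True.
In (NOT x6 OR NOT x3), NOT x3 is now false; NOT x6 must hold, so x6 = False.
From (NOT x5 OR x6) and x6 = False: x5 = False.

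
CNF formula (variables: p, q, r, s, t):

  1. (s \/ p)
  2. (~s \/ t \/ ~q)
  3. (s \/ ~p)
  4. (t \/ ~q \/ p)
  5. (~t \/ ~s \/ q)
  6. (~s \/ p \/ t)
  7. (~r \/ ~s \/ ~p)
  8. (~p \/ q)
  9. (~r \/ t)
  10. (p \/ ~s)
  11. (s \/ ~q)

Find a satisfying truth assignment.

p = True, q = True, r = False, s = True, t = True

Pure literal: r appears only negated; assign r = False.
Set p = True and propagate.
  then s is forced to True.
  then q is forced to True.
  then t is forced to True.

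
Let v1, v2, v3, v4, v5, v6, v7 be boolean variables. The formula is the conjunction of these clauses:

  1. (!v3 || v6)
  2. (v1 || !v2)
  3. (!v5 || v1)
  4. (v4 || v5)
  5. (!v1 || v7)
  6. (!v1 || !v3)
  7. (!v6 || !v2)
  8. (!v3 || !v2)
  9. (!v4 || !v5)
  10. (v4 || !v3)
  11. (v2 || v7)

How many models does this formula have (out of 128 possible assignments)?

Case analysis on v1 and v2:
  v1=T, v2=T: remaining (v3,v4,v5,v6,v7) ∈ {(F,F,T,F,T); (F,T,F,F,T)} — 2.
  v1=T, v2=F: remaining (v3,v4,v5,v6,v7) ∈ {(F,F,T,F,T); (F,F,T,T,T); (F,T,F,F,T); (F,T,F,T,T)} — 4.
  v1=F, v2=T: a clause becomes empty — 0.
  v1=F, v2=F: remaining (v3,v4,v5,v6,v7) ∈ {(F,T,F,F,T); (F,T,F,T,T); (T,T,F,T,T)} — 3.
Total: 2 + 4 + 0 + 3 = 9.

9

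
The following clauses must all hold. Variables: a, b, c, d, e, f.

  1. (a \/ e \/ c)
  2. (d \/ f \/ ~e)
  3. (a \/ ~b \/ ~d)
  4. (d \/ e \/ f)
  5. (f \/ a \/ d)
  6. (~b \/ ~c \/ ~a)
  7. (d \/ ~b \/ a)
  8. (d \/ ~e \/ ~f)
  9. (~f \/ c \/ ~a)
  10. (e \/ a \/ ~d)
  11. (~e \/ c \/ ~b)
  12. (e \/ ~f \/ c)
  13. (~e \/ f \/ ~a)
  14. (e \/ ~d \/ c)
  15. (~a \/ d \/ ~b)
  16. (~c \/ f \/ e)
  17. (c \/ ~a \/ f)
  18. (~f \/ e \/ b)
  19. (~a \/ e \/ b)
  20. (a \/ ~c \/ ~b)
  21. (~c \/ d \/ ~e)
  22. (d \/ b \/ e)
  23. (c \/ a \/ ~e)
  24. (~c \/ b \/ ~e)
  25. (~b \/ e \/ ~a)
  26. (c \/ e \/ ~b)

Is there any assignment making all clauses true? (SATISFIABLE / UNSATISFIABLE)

e = True:
  a = True:
    propagation gives f=True, d=True, c=True, b=False; an empty clause results — contradiction.
  a = False:
    propagation gives c=True, b=False; an empty clause results — contradiction.
e = False:
  a = True:
    propagation gives b=True; an empty clause results — contradiction.
  a = False:
    propagation gives c=True, d=False, f=True, b=False; an empty clause results — contradiction.
Every branch closes, so no satisfying assignment exists.

UNSATISFIABLE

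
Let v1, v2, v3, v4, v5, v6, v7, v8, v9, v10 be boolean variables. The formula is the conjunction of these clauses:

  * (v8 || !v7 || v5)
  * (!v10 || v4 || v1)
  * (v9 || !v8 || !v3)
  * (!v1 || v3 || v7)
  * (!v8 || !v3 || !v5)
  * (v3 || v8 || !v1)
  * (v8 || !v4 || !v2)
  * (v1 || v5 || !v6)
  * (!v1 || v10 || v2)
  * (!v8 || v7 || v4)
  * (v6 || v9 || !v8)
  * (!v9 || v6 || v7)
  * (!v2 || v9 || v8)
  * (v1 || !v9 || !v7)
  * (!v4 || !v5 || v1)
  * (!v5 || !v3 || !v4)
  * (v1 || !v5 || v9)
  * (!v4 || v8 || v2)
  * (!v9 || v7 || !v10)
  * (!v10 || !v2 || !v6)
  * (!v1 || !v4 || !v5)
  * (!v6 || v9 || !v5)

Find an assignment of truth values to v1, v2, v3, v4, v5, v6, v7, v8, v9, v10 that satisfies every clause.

v1=T  v2=F  v3=F  v4=T  v5=F  v6=F  v7=T  v8=T  v9=T  v10=T

Check each clause:
  1. (v5 || !v7 || v8) — v8 is true.
  2. (v4 || !v10 || v1) — v1 is true.
  3. (!v8 || !v3 || v9) — v9 is true.
  4. (!v1 || v3 || v7) — v7 is true.
  5. (!v5 || !v3 || !v8) — !v5 is true.
  6. (!v1 || v3 || v8) — v8 is true.
  7. (!v4 || !v2 || v8) — v8 is true.
  8. (v5 || v1 || !v6) — v1 is true.
  9. (!v1 || v10 || v2) — v10 is true.
  10. (!v8 || v7 || v4) — v4 is true.
  11. (v6 || !v8 || v9) — v9 is true.
  12. (v7 || !v9 || v6) — v7 is true.
  13. (!v2 || v8 || v9) — v8 is true.
  14. (v1 || !v9 || !v7) — v1 is true.
  15. (!v4 || !v5 || v1) — v1 is true.
  16. (!v3 || !v4 || !v5) — !v5 is true.
  17. (!v5 || v1 || v9) — v1 is true.
  18. (v8 || !v4 || v2) — v8 is true.
  19. (!v10 || v7 || !v9) — v7 is true.
  20. (!v6 || !v10 || !v2) — !v6 is true.
  21. (!v5 || !v1 || !v4) — !v5 is true.
  22. (!v5 || !v6 || v9) — v9 is true.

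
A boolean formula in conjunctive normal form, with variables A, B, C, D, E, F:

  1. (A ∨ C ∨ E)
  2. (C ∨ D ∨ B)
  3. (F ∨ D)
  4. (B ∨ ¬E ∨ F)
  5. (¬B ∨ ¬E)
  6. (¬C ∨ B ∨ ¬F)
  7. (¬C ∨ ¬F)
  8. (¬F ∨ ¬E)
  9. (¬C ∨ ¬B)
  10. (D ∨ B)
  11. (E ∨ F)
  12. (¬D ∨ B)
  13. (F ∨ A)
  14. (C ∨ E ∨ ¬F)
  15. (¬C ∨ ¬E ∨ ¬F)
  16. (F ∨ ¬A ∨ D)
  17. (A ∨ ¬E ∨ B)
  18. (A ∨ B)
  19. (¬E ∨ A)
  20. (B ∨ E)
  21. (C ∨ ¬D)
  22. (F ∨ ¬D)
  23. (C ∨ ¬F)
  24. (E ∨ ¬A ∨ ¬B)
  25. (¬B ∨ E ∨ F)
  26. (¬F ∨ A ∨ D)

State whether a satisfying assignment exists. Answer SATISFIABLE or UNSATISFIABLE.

F = True:
  propagation gives C=False; an empty clause results — contradiction.
F = False:
  propagation gives D=True; an empty clause results — contradiction.
Every branch closes, so no satisfying assignment exists.

UNSATISFIABLE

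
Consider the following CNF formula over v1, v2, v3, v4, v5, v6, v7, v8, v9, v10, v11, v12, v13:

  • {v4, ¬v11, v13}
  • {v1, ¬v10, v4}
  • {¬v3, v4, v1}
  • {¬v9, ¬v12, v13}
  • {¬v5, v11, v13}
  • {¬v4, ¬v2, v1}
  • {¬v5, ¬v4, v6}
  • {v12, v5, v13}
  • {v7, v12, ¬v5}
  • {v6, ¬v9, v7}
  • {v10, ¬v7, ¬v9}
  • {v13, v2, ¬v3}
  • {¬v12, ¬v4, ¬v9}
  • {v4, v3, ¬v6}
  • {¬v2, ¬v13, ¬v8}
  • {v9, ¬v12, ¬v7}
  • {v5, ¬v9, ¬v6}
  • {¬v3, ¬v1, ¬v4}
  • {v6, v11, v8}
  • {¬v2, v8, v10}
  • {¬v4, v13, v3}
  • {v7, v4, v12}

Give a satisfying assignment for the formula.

v1 = 1, v2 = 0, v3 = 0, v4 = 0, v5 = 1, v6 = 0, v7 = 0, v8 = 1, v9 = 0, v10 = 1, v11 = 0, v12 = 1, v13 = 1

Check each clause:
  1. {¬v11, v4, v13} — v13 is true.
  2. {¬v10, v1, v4} — v1 is true.
  3. {v4, v1, ¬v3} — v1 is true.
  4. {¬v9, v13, ¬v12} — v13 is true.
  5. {¬v5, v13, v11} — v13 is true.
  6. {v1, ¬v2, ¬v4} — v1 is true.
  7. {v6, ¬v5, ¬v4} — ¬v4 is true.
  8. {v13, v5, v12} — v13 is true.
  9. {¬v5, v7, v12} — v12 is true.
  10. {v7, v6, ¬v9} — ¬v9 is true.
  11. {¬v9, ¬v7, v10} — ¬v7 is true.
  12. {¬v3, v13, v2} — v13 is true.
  13. {¬v4, ¬v9, ¬v12} — ¬v4 is true.
  14. {v3, ¬v6, v4} — ¬v6 is true.
  15. {¬v2, ¬v13, ¬v8} — ¬v2 is true.
  16. {¬v12, v9, ¬v7} — ¬v7 is true.
  17. {¬v6, ¬v9, v5} — ¬v6 is true.
  18. {¬v3, ¬v1, ¬v4} — ¬v4 is true.
  19. {v6, v8, v11} — v8 is true.
  20. {v8, v10, ¬v2} — v8 is true.
  21. {v3, ¬v4, v13} — ¬v4 is true.
  22. {v7, v12, v4} — v12 is true.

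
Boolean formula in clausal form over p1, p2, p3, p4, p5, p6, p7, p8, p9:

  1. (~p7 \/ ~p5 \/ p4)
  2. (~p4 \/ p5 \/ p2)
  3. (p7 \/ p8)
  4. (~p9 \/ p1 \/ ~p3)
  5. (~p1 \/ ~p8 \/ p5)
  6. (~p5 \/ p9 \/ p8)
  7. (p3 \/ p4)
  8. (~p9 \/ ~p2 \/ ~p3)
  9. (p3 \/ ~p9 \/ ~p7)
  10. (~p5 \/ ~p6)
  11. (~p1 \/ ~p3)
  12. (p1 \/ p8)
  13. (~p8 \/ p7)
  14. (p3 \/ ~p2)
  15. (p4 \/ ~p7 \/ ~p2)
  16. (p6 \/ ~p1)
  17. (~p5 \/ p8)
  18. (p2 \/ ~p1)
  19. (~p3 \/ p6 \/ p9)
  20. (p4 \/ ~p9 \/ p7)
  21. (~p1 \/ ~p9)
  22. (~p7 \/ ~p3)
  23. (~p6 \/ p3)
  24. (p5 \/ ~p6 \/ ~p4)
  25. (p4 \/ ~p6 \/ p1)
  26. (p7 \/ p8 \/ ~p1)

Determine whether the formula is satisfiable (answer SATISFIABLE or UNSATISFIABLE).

Try p1 = False.
  then p8 is forced to True.
  then p7 is forced to True.
  then p3 is forced to False.
  then p4 is forced to True.
  then p9 is forced to False.
  then p2 is forced to False.
  then p5 is forced to True.
  then p6 is forced to False.
Every clause has at least one true literal under this assignment.
So p1=F, p2=F, p3=F, p4=T, p5=T, p6=F, p7=T, p8=T, p9=F is a satisfying assignment.

SATISFIABLE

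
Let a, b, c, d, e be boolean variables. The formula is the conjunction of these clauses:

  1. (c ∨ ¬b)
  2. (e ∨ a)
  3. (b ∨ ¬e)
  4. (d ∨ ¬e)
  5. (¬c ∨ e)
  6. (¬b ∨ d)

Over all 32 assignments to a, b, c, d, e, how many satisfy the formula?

4

Satisfying assignments:
  a=F b=T c=T d=T e=T
  a=T b=F c=F d=F e=F
  a=T b=F c=F d=T e=F
  a=T b=T c=T d=T e=T
That's 4 in total.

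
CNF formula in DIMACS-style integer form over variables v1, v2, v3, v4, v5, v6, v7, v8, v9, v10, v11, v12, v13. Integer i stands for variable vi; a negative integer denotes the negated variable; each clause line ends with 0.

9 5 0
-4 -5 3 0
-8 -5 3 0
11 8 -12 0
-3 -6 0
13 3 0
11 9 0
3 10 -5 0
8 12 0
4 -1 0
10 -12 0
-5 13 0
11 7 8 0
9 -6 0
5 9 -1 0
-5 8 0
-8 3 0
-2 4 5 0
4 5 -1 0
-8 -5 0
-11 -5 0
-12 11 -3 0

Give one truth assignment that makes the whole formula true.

v1=False  v2=False  v3=True  v4=False  v5=False  v6=False  v7=False  v8=True  v9=True  v10=True  v11=True  v12=True  v13=True

Check each clause:
  1. (v9 OR v5) — v9 is true.
  2. (v3 OR NOT v5 OR NOT v4) — v3 is true.
  3. (NOT v8 OR NOT v5 OR v3) — v3 is true.
  4. (NOT v12 OR v8 OR v11) — v8 is true.
  5. (NOT v6 OR NOT v3) — NOT v6 is true.
  6. (v13 OR v3) — v3 is true.
  7. (v11 OR v9) — v9 is true.
  8. (NOT v5 OR v10 OR v3) — v10 is true.
  9. (v8 OR v12) — v8 is true.
  10. (v4 OR NOT v1) — NOT v1 is true.
  11. (v10 OR NOT v12) — v10 is true.
  12. (NOT v5 OR v13) — NOT v5 is true.
  13. (v8 OR v7 OR v11) — v8 is true.
  14. (v9 OR NOT v6) — v9 is true.
  15. (v9 OR NOT v1 OR v5) — v9 is true.
  16. (NOT v5 OR v8) — v8 is true.
  17. (NOT v8 OR v3) — v3 is true.
  18. (NOT v2 OR v5 OR v4) — NOT v2 is true.
  19. (NOT v1 OR v4 OR v5) — NOT v1 is true.
  20. (NOT v8 OR NOT v5) — NOT v5 is true.
  21. (NOT v5 OR NOT v11) — NOT v5 is true.
  22. (NOT v12 OR v11 OR NOT v3) — v11 is true.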